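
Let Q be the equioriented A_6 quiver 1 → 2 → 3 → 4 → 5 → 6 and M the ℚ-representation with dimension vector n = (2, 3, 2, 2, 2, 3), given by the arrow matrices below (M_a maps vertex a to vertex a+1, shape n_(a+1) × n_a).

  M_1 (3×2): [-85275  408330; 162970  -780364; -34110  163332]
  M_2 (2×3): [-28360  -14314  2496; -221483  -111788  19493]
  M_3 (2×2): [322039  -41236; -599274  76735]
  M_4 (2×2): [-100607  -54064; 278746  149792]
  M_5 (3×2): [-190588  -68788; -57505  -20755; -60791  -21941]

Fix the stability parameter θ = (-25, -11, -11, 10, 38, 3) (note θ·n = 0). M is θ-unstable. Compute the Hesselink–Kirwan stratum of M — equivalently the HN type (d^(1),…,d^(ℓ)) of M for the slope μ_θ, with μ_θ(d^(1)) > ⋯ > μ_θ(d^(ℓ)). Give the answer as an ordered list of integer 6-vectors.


Interval decomposition of M: I[1,1], I[1,4], I[2,2], I[2,6], I[5,5], I[6,6]^2.
HN type (ℓ=6): μ^(1)=38; μ^(2)=41/2; μ^(3)=10; μ^(4)=3; μ^(5)=-11; μ^(6)=-25

((0, 0, 0, 0, 1, 0); (0, 0, 0, 0, 1, 1); (0, 0, 0, 2, 0, 0); (0, 0, 0, 0, 0, 2); (0, 3, 2, 0, 0, 0); (2, 0, 0, 0, 0, 0))


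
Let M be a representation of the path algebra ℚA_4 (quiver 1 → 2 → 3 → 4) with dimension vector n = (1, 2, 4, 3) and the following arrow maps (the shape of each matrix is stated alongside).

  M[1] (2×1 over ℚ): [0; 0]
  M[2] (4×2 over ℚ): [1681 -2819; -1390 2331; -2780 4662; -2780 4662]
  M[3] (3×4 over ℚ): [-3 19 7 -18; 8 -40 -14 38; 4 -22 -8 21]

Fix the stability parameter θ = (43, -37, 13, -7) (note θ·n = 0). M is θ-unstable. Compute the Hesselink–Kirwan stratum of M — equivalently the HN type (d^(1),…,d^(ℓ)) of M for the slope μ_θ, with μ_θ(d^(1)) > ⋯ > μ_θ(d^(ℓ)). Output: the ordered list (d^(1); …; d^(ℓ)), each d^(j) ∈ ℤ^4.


Barcode: M ≅ I[1,1], I[2,3], I[2,4], I[3,4]^2. HN layers by μ_θ (4 steps, strictly decreasing):
  μ^(1)=43; μ^(2)=13; μ^(3)=3; μ^(4)=-37

((1, 0, 0, 0); (0, 0, 1, 0); (0, 0, 3, 3); (0, 2, 0, 0))


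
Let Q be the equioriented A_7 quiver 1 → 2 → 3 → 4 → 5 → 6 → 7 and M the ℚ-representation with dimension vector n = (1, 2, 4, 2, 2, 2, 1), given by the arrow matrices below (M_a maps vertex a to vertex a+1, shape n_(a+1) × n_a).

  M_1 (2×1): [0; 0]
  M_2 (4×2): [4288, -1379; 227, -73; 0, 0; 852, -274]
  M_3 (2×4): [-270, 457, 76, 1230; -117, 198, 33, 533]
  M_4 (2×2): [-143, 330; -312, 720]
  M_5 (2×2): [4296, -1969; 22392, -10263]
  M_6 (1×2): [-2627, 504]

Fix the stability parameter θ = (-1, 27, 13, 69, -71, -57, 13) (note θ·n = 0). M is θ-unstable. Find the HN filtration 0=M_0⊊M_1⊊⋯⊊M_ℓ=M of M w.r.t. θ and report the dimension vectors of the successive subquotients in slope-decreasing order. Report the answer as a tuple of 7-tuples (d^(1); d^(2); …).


Barcode: M ≅ I[1,1], I[2,4], I[2,5], I[3,3]^2, I[5,7], I[6,6]. HN layers by μ_θ (7 steps, strictly decreasing):
  μ^(1)=69; μ^(2)=20; μ^(3)=13; μ^(4)=19/2; μ^(5)=-1; μ^(6)=-57; μ^(7)=-71

((0, 0, 0, 1, 0, 0, 0); (0, 1, 1, 0, 0, 0, 0); (0, 0, 2, 0, 0, 0, 1); (0, 1, 1, 1, 1, 0, 0); (1, 0, 0, 0, 0, 0, 0); (0, 0, 0, 0, 0, 2, 0); (0, 0, 0, 0, 1, 0, 0))


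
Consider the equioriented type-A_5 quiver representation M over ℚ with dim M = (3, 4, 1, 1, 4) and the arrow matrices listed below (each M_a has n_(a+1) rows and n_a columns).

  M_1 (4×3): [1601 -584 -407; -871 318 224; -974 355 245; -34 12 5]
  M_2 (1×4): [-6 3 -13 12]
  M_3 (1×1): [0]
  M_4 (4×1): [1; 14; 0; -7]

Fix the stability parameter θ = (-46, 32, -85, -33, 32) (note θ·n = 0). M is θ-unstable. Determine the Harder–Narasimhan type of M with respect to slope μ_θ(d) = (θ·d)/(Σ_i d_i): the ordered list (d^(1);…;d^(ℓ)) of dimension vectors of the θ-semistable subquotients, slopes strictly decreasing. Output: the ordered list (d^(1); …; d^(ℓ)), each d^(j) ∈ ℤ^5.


Interval decomposition of M: I[1,2]^2, I[1,3], I[2,2], I[4,5], I[5,5]^3.
HN type (ℓ=4): μ^(1)=32; μ^(2)=-53/2; μ^(3)=-33; μ^(4)=-46

((0, 3, 0, 0, 4); (0, 1, 1, 0, 0); (0, 0, 0, 1, 0); (3, 0, 0, 0, 0))


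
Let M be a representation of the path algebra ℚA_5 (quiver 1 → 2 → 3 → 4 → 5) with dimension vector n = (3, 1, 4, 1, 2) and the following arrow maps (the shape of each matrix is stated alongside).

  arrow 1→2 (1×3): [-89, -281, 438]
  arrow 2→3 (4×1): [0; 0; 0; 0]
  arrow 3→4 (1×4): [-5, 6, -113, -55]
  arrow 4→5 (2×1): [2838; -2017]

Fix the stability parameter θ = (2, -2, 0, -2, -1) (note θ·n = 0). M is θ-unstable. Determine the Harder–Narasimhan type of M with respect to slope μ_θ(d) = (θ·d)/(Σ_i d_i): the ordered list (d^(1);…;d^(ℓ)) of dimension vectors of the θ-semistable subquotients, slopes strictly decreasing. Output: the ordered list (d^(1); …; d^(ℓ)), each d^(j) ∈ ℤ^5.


Barcode: M ≅ I[1,1]^2, I[1,2], I[3,3]^3, I[3,5], I[5,5]. HN layers by μ_θ (3 steps, strictly decreasing):
  μ^(1)=2; μ^(2)=0; μ^(3)=-1

((2, 0, 0, 0, 0); (1, 1, 3, 0, 0); (0, 0, 1, 1, 2))


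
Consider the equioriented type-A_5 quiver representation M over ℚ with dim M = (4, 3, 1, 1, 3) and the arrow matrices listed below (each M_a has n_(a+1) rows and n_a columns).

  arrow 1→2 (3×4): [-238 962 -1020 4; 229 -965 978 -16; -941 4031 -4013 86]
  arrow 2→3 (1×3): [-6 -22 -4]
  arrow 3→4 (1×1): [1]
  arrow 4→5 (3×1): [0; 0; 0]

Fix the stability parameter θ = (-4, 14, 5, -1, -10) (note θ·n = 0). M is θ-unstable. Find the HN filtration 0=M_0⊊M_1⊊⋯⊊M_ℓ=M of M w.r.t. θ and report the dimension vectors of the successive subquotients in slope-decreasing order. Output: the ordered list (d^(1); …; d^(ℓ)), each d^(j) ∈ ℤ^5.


Barcode: M ≅ I[1,1], I[1,2]^2, I[1,4], I[5,5]^3. HN layers by μ_θ (4 steps, strictly decreasing):
  μ^(1)=14; μ^(2)=6; μ^(3)=-4; μ^(4)=-10

((0, 2, 0, 0, 0); (0, 1, 1, 1, 0); (4, 0, 0, 0, 0); (0, 0, 0, 0, 3))


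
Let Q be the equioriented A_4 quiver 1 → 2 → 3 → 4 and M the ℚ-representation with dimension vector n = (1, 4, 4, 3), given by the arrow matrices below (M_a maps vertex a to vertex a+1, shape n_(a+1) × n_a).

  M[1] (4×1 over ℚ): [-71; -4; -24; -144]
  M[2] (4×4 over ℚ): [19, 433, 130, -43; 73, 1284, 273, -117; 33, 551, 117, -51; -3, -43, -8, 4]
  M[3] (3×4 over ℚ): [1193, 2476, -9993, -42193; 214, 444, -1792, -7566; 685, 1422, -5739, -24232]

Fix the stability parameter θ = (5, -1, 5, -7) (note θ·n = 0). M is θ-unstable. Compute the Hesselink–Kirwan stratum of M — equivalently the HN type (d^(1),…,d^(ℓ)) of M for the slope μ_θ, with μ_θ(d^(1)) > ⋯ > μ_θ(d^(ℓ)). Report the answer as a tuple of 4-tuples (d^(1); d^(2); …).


Barcode: M ≅ I[1,4], I[2,3], I[2,4]^2. HN layers by μ_θ (3 steps, strictly decreasing):
  μ^(1)=5; μ^(2)=1/2; μ^(3)=-1

((0, 0, 1, 0); (1, 1, 1, 1); (0, 3, 2, 2))


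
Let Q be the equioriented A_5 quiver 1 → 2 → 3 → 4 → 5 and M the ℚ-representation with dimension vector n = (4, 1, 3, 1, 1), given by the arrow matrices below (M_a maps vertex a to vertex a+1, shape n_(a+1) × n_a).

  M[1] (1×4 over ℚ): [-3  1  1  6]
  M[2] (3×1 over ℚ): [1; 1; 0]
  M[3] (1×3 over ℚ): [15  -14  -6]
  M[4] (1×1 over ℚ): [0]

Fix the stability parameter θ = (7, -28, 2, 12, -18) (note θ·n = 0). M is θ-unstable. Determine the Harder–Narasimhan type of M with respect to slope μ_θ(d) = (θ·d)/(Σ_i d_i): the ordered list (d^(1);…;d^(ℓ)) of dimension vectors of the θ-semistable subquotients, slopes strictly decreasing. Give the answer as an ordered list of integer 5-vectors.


Barcode: M ≅ I[1,1]^3, I[1,4], I[3,3]^2, I[5,5]. HN layers by μ_θ (5 steps, strictly decreasing):
  μ^(1)=12; μ^(2)=7; μ^(3)=2; μ^(4)=-21/2; μ^(5)=-18

((0, 0, 0, 1, 0); (3, 0, 0, 0, 0); (0, 0, 3, 0, 0); (1, 1, 0, 0, 0); (0, 0, 0, 0, 1))


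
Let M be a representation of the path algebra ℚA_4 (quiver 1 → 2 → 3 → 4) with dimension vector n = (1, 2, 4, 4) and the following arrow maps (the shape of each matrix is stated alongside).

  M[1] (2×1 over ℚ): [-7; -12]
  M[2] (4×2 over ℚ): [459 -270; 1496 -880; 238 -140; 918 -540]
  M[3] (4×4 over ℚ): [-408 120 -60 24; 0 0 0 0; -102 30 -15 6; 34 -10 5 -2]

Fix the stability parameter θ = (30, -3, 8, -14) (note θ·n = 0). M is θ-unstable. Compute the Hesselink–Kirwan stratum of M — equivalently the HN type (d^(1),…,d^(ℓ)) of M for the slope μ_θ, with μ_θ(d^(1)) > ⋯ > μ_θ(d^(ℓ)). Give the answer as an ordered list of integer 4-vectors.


Barcode: M ≅ I[1,3], I[2,2], I[3,3]^2, I[3,4], I[4,4]^3. HN layers by μ_θ (4 steps, strictly decreasing):
  μ^(1)=35/3; μ^(2)=8; μ^(3)=-3; μ^(4)=-14

((1, 1, 1, 0); (0, 0, 2, 0); (0, 1, 1, 1); (0, 0, 0, 3))


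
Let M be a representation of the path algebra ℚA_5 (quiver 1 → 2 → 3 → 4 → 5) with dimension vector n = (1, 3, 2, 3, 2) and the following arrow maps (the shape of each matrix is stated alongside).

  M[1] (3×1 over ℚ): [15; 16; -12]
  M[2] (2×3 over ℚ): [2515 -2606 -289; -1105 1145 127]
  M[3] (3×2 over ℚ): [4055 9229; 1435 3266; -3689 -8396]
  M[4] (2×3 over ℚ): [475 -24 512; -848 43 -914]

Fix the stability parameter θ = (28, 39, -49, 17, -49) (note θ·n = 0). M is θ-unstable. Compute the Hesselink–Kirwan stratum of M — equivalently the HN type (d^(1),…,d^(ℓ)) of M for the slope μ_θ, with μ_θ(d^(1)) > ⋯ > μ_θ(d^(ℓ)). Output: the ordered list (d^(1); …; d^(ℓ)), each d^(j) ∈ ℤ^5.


Interval decomposition of M: I[1,5], I[2,2], I[2,5], I[4,4].
HN type (ℓ=4): μ^(1)=39; μ^(2)=17; μ^(3)=-14/5; μ^(4)=-21/2

((0, 1, 0, 0, 0); (0, 0, 0, 1, 0); (1, 1, 1, 1, 1); (0, 1, 1, 1, 1))


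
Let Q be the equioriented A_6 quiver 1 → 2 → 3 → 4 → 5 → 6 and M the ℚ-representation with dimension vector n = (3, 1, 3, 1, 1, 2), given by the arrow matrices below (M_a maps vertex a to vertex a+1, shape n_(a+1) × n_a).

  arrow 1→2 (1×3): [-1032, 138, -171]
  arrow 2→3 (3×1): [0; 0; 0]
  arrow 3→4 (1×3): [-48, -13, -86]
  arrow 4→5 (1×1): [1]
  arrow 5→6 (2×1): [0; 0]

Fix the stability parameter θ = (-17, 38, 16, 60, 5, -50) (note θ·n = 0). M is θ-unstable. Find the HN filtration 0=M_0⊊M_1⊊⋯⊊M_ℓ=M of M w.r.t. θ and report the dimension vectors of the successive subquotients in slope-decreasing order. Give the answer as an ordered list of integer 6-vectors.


Barcode: M ≅ I[1,1]^2, I[1,2], I[3,3]^2, I[3,5], I[6,6]^2. HN layers by μ_θ (5 steps, strictly decreasing):
  μ^(1)=38; μ^(2)=65/2; μ^(3)=16; μ^(4)=-17; μ^(5)=-50

((0, 1, 0, 0, 0, 0); (0, 0, 0, 1, 1, 0); (0, 0, 3, 0, 0, 0); (3, 0, 0, 0, 0, 0); (0, 0, 0, 0, 0, 2))


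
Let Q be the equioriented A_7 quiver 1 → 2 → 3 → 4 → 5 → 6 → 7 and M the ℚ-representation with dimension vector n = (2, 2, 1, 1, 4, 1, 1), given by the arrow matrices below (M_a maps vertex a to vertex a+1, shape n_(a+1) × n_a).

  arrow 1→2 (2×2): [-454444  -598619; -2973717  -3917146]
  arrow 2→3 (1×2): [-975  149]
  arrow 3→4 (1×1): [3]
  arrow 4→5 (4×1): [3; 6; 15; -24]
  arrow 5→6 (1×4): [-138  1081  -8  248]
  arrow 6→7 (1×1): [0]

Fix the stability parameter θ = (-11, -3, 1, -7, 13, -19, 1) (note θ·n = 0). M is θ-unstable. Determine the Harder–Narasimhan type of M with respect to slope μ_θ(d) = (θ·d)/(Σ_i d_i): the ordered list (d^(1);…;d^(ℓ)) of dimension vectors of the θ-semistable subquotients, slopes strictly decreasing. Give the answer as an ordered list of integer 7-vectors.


Barcode: M ≅ I[1,2], I[1,5], I[5,5]^2, I[5,6], I[7,7]. HN layers by μ_θ (4 steps, strictly decreasing):
  μ^(1)=13; μ^(2)=1; μ^(3)=-3; μ^(4)=-11

((0, 0, 0, 0, 3, 0, 0); (0, 0, 0, 0, 0, 0, 1); (0, 2, 1, 1, 1, 1, 0); (2, 0, 0, 0, 0, 0, 0))


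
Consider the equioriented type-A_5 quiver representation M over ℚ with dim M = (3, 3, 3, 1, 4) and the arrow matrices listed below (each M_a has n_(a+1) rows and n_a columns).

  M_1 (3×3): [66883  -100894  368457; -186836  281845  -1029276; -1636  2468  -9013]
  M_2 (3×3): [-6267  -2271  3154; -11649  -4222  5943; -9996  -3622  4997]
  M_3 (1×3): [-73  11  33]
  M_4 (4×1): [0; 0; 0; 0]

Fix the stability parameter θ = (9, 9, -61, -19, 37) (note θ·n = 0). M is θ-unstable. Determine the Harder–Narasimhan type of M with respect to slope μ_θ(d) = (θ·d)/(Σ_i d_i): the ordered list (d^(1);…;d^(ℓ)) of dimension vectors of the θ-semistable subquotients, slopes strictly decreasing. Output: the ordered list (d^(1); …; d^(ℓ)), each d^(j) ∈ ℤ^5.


Via rank(M_{q-1}∘⋯∘M_p): M ≅ I[1,3]^2, I[1,4], I[5,5]^4.
μ_θ-semistable layers: μ^(1)=37; μ^(2)=-43/3; μ^(3)=-31/2

((0, 0, 0, 0, 4); (2, 2, 2, 0, 0); (1, 1, 1, 1, 0))


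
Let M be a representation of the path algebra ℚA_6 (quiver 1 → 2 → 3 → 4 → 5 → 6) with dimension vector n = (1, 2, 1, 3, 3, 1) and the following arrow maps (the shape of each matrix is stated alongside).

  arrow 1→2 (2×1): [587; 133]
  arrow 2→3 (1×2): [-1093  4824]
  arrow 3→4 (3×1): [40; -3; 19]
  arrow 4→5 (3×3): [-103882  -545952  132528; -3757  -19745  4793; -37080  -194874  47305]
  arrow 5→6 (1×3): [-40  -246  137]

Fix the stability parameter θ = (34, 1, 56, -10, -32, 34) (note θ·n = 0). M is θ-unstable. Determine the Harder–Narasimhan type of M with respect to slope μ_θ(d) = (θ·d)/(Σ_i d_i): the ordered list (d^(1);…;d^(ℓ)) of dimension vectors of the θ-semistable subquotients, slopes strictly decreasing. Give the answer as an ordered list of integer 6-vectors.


Via rank(M_{q-1}∘⋯∘M_p): M ≅ I[1,6], I[2,2], I[4,5]^2.
μ_θ-semistable layers: μ^(1)=34; μ^(2)=49/5; μ^(3)=1; μ^(4)=-21

((0, 0, 0, 0, 0, 1); (1, 1, 1, 1, 1, 0); (0, 1, 0, 0, 0, 0); (0, 0, 0, 2, 2, 0))


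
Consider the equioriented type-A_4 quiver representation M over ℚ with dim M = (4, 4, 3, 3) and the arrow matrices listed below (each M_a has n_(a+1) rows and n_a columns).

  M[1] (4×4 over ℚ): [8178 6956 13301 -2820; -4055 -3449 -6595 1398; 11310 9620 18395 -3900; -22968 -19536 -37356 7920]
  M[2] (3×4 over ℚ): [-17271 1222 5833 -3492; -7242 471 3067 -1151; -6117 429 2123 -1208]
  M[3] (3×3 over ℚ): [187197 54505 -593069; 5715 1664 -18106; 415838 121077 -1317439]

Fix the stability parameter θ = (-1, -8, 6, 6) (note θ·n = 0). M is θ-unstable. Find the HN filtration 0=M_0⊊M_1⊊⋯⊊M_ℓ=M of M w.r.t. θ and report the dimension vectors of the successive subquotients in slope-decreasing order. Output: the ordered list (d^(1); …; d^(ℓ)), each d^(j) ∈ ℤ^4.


Interval decomposition of M: I[1,1]^2, I[1,3], I[1,4], I[2,2], I[2,4], I[4,4].
HN type (ℓ=4): μ^(1)=6; μ^(2)=-1; μ^(3)=-9/2; μ^(4)=-8

((0, 0, 3, 3); (2, 0, 0, 0); (2, 2, 0, 0); (0, 2, 0, 0))


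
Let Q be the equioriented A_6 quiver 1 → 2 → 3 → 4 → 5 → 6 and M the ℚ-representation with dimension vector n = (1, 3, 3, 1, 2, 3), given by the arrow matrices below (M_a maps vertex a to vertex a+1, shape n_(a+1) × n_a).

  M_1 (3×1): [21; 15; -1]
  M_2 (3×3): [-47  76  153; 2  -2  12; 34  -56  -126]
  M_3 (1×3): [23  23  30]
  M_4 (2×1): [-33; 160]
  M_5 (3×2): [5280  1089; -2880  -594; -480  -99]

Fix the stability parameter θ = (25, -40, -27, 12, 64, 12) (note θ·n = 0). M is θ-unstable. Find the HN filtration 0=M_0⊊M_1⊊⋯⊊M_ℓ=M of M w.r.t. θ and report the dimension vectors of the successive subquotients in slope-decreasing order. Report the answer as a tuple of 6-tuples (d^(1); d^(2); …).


Barcode: M ≅ I[1,2], I[2,3], I[2,5], I[3,3], I[5,6], I[6,6]^2. HN layers by μ_θ (6 steps, strictly decreasing):
  μ^(1)=64; μ^(2)=38; μ^(3)=12; μ^(4)=-15/2; μ^(5)=-27; μ^(6)=-40

((0, 0, 0, 0, 1, 0); (0, 0, 0, 0, 1, 1); (0, 0, 0, 1, 0, 2); (1, 1, 0, 0, 0, 0); (0, 0, 3, 0, 0, 0); (0, 2, 0, 0, 0, 0))


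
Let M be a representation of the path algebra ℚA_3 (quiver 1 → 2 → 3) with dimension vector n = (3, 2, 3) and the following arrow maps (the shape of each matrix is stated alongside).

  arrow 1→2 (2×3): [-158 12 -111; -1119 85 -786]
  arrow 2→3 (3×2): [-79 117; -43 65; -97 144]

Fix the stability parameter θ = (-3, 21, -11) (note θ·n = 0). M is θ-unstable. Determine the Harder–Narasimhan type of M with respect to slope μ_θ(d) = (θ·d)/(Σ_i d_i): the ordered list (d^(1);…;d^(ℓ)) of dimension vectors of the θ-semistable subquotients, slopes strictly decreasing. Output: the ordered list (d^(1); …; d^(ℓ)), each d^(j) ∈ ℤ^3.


Via rank(M_{q-1}∘⋯∘M_p): M ≅ I[1,1], I[1,3]^2, I[3,3].
μ_θ-semistable layers: μ^(1)=5; μ^(2)=-3; μ^(3)=-11

((0, 2, 2); (3, 0, 0); (0, 0, 1))


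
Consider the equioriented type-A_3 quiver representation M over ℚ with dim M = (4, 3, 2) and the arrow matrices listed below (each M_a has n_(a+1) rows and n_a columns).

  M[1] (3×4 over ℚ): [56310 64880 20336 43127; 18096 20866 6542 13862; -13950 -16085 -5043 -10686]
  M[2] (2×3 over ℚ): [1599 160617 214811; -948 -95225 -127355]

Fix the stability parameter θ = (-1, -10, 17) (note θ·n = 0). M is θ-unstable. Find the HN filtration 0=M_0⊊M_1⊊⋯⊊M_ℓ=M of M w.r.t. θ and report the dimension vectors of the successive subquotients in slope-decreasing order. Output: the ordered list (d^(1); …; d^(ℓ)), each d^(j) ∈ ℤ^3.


Via rank(M_{q-1}∘⋯∘M_p): M ≅ I[1,1]^2, I[1,3]^2, I[2,2].
μ_θ-semistable layers: μ^(1)=17; μ^(2)=-1; μ^(3)=-11/2; μ^(4)=-10

((0, 0, 2); (2, 0, 0); (2, 2, 0); (0, 1, 0))


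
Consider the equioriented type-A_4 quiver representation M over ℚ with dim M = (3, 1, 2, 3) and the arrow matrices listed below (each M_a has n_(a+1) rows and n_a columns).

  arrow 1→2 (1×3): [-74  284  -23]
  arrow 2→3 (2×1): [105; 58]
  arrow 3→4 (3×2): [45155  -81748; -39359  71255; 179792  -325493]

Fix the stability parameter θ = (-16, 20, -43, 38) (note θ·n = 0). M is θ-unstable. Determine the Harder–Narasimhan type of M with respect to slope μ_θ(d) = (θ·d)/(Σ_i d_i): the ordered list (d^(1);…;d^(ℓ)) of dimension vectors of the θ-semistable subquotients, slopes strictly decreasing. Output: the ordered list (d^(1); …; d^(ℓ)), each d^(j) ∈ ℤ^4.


Via rank(M_{q-1}∘⋯∘M_p): M ≅ I[1,1]^2, I[1,4], I[3,4], I[4,4].
μ_θ-semistable layers: μ^(1)=38; μ^(2)=-23/2; μ^(3)=-16; μ^(4)=-43

((0, 0, 0, 3); (0, 1, 1, 0); (3, 0, 0, 0); (0, 0, 1, 0))


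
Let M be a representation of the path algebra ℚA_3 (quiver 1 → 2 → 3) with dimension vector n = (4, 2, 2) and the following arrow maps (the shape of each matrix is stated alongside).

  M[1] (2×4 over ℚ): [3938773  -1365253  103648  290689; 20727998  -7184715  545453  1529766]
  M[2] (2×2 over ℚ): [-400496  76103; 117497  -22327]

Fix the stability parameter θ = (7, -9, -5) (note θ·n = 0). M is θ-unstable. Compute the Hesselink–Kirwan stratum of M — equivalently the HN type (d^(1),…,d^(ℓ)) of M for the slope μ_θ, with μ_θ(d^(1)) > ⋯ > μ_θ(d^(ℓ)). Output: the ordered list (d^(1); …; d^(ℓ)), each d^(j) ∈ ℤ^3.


Interval decomposition of M: I[1,1]^2, I[1,3]^2.
HN type (ℓ=2): μ^(1)=7; μ^(2)=-7/3

((2, 0, 0); (2, 2, 2))


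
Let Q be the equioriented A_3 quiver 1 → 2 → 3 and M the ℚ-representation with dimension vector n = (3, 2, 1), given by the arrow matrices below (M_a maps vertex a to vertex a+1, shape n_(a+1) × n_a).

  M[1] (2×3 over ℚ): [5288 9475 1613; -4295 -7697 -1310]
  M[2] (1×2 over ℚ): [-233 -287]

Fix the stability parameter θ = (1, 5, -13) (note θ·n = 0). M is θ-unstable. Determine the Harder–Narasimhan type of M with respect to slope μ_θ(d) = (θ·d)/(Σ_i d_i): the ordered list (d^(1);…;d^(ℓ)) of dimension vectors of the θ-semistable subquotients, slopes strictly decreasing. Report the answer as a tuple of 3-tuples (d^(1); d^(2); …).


Barcode: M ≅ I[1,1], I[1,2], I[1,3]. HN layers by μ_θ (3 steps, strictly decreasing):
  μ^(1)=5; μ^(2)=1; μ^(3)=-7/3

((0, 1, 0); (2, 0, 0); (1, 1, 1))


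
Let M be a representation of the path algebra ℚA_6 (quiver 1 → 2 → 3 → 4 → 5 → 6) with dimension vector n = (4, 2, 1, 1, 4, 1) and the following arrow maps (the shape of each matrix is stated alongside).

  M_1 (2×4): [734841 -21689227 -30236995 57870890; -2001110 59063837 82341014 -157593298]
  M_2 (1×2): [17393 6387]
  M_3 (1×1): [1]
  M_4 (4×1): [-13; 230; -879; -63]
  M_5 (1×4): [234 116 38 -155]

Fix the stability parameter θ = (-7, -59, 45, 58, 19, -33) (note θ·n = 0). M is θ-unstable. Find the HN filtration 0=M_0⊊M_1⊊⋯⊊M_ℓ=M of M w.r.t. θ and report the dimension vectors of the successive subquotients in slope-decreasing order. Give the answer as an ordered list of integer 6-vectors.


Via rank(M_{q-1}∘⋯∘M_p): M ≅ I[1,1]^2, I[1,2], I[1,6], I[5,5]^3.
μ_θ-semistable layers: μ^(1)=89/4; μ^(2)=19; μ^(3)=-7; μ^(4)=-33

((0, 0, 1, 1, 1, 1); (0, 0, 0, 0, 3, 0); (2, 0, 0, 0, 0, 0); (2, 2, 0, 0, 0, 0))


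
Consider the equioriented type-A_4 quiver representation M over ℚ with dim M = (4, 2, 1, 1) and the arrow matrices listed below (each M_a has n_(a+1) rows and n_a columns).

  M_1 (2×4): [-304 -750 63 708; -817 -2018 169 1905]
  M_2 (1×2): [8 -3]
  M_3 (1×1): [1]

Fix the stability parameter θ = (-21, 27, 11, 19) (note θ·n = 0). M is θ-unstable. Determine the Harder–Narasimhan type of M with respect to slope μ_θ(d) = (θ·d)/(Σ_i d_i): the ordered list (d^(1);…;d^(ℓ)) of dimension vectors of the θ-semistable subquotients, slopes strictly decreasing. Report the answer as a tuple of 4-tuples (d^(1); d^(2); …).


Barcode: M ≅ I[1,1]^2, I[1,2], I[1,4]. HN layers by μ_θ (3 steps, strictly decreasing):
  μ^(1)=27; μ^(2)=19; μ^(3)=-21

((0, 1, 0, 0); (0, 1, 1, 1); (4, 0, 0, 0))


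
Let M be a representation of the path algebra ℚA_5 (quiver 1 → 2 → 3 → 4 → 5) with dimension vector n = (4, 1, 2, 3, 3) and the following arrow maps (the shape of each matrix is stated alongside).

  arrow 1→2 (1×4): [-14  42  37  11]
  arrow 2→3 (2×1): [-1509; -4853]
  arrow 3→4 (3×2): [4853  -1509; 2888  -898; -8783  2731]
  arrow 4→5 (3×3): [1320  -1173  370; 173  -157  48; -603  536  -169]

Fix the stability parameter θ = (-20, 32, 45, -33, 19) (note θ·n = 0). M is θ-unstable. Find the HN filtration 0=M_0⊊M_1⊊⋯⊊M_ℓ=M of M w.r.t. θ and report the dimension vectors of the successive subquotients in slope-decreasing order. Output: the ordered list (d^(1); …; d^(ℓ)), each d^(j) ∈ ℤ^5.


Interval decomposition of M: I[1,1]^3, I[1,5], I[3,5], I[4,5].
HN type (ℓ=5): μ^(1)=19; μ^(2)=44/3; μ^(3)=6; μ^(4)=-20; μ^(5)=-33

((0, 0, 0, 0, 3); (0, 1, 1, 1, 0); (0, 0, 1, 1, 0); (4, 0, 0, 0, 0); (0, 0, 0, 1, 0))


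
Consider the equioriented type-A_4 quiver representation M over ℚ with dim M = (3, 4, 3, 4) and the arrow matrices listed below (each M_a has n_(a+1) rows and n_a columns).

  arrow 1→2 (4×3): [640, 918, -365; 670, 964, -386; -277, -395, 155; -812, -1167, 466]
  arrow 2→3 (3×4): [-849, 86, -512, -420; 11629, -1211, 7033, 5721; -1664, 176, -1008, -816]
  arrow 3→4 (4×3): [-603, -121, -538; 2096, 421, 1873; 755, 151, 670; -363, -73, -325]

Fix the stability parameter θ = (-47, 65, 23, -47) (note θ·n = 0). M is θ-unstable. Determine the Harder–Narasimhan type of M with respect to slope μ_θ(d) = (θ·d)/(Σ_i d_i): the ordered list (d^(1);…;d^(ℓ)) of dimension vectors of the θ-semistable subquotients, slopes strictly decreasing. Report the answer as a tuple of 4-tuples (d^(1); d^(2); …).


Via rank(M_{q-1}∘⋯∘M_p): M ≅ I[1,2], I[1,4]^2, I[2,2], I[3,4], I[4,4].
μ_θ-semistable layers: μ^(1)=65; μ^(2)=41/3; μ^(3)=-12; μ^(4)=-47

((0, 2, 0, 0); (0, 2, 2, 2); (0, 0, 1, 1); (3, 0, 0, 1))


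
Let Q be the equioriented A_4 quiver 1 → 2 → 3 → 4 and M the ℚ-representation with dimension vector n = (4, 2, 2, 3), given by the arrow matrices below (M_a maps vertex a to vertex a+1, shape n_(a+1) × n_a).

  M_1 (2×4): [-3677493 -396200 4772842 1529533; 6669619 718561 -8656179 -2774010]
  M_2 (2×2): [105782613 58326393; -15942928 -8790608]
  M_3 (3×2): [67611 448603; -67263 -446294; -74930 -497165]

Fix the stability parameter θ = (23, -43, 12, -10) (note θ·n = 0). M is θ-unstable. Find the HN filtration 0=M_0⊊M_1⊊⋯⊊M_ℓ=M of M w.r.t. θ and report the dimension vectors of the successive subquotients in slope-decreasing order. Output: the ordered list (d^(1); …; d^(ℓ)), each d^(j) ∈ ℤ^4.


Interval decomposition of M: I[1,1]^2, I[1,2], I[1,4], I[3,4], I[4,4].
HN type (ℓ=3): μ^(1)=23; μ^(2)=1; μ^(3)=-10

((2, 0, 0, 0); (0, 0, 2, 2); (2, 2, 0, 1))


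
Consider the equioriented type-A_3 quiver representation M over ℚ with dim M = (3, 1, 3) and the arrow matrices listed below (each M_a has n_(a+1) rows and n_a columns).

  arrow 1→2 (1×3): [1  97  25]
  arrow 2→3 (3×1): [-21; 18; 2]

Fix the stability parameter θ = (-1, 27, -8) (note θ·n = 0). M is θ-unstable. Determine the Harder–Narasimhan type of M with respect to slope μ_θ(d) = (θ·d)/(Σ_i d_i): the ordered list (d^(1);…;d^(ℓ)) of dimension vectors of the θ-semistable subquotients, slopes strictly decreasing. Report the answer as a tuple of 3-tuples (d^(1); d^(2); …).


Via rank(M_{q-1}∘⋯∘M_p): M ≅ I[1,1]^2, I[1,3], I[3,3]^2.
μ_θ-semistable layers: μ^(1)=19/2; μ^(2)=-1; μ^(3)=-8

((0, 1, 1); (3, 0, 0); (0, 0, 2))


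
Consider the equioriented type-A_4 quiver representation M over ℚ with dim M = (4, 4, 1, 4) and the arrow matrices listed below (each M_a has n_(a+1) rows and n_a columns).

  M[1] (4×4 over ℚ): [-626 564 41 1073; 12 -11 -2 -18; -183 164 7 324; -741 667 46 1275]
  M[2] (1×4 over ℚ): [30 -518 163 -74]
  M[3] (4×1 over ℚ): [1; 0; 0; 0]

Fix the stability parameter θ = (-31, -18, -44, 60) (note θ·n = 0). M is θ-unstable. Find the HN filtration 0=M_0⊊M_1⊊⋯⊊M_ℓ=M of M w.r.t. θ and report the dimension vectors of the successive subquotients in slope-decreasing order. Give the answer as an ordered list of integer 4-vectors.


Via rank(M_{q-1}∘⋯∘M_p): M ≅ I[1,1], I[1,2]^2, I[1,4], I[2,2], I[4,4]^3.
μ_θ-semistable layers: μ^(1)=60; μ^(2)=-18; μ^(3)=-31

((0, 0, 0, 4); (0, 3, 0, 0); (4, 1, 1, 0))


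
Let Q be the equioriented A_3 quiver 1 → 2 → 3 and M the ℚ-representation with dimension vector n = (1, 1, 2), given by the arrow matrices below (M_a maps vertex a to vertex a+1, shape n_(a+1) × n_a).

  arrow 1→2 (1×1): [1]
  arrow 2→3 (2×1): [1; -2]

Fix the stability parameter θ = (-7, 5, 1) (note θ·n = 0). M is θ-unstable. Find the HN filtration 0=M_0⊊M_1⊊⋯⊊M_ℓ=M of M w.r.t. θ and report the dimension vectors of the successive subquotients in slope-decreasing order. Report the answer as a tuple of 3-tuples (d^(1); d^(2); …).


Via rank(M_{q-1}∘⋯∘M_p): M ≅ I[1,3], I[3,3].
μ_θ-semistable layers: μ^(1)=3; μ^(2)=1; μ^(3)=-7

((0, 1, 1); (0, 0, 1); (1, 0, 0))


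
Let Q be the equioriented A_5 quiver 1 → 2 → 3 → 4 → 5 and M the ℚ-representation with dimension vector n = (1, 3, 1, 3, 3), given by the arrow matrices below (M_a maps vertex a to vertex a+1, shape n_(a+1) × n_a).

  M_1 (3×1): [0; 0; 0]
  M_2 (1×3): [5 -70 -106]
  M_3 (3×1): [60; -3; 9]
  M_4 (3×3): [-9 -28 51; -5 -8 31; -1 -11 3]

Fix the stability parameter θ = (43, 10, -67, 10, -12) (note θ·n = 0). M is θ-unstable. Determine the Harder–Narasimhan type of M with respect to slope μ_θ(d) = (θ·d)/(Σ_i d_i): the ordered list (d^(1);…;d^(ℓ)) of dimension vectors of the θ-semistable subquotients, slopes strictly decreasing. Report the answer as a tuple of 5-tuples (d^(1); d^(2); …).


Via rank(M_{q-1}∘⋯∘M_p): M ≅ I[1,1], I[2,2]^2, I[2,5], I[4,5]^2.
μ_θ-semistable layers: μ^(1)=43; μ^(2)=10; μ^(3)=-1; μ^(4)=-57/2

((1, 0, 0, 0, 0); (0, 2, 0, 0, 0); (0, 0, 0, 3, 3); (0, 1, 1, 0, 0))


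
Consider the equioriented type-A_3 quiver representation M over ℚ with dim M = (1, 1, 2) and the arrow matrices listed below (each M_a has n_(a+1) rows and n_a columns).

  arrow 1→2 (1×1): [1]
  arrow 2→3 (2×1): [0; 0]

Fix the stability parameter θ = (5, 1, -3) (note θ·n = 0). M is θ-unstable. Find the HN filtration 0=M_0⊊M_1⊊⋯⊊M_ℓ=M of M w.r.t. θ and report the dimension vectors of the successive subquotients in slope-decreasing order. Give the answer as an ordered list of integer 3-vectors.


Via rank(M_{q-1}∘⋯∘M_p): M ≅ I[1,2], I[3,3]^2.
μ_θ-semistable layers: μ^(1)=3; μ^(2)=-3

((1, 1, 0); (0, 0, 2))


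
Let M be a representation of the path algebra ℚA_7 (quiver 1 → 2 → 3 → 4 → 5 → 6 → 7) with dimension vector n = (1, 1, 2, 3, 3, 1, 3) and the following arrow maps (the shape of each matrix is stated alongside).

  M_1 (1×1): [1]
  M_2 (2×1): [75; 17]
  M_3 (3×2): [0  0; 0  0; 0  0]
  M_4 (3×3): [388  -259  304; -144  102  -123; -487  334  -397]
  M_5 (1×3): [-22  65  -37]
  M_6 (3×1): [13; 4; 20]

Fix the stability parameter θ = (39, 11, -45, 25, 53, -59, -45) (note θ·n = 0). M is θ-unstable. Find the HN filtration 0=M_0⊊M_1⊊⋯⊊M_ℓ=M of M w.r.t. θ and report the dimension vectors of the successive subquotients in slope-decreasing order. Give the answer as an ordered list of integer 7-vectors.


Via rank(M_{q-1}∘⋯∘M_p): M ≅ I[1,3], I[3,3], I[4,5]^2, I[4,7], I[7,7]^2.
μ_θ-semistable layers: μ^(1)=53; μ^(2)=25; μ^(3)=5/3; μ^(4)=-13/2; μ^(5)=-45

((0, 0, 0, 0, 2, 0, 0); (0, 0, 0, 2, 0, 0, 0); (1, 1, 1, 0, 0, 0, 0); (0, 0, 0, 1, 1, 1, 1); (0, 0, 1, 0, 0, 0, 2))


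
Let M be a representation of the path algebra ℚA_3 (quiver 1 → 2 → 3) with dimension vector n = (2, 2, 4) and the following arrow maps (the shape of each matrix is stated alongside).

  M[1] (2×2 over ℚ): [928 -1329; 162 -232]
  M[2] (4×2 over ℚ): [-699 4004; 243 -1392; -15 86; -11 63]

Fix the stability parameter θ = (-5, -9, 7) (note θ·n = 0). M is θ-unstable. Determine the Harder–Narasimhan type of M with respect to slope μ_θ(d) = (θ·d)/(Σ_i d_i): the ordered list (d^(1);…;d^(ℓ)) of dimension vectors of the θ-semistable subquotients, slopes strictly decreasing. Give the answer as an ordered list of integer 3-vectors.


Interval decomposition of M: I[1,3]^2, I[3,3]^2.
HN type (ℓ=2): μ^(1)=7; μ^(2)=-7

((0, 0, 4); (2, 2, 0))


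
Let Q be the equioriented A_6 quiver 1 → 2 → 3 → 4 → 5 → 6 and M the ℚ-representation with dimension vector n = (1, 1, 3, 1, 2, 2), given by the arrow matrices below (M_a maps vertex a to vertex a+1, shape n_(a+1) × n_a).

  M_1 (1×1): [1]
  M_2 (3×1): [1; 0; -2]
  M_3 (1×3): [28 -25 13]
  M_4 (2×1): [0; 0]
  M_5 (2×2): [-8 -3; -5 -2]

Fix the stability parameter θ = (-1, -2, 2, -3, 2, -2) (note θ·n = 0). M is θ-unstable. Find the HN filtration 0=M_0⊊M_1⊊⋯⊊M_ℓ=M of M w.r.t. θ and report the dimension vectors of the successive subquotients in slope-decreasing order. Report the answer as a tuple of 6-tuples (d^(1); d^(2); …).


Barcode: M ≅ I[1,4], I[3,3]^2, I[5,6]^2. HN layers by μ_θ (4 steps, strictly decreasing):
  μ^(1)=2; μ^(2)=0; μ^(3)=-1/2; μ^(4)=-3/2

((0, 0, 2, 0, 0, 0); (0, 0, 0, 0, 2, 2); (0, 0, 1, 1, 0, 0); (1, 1, 0, 0, 0, 0))


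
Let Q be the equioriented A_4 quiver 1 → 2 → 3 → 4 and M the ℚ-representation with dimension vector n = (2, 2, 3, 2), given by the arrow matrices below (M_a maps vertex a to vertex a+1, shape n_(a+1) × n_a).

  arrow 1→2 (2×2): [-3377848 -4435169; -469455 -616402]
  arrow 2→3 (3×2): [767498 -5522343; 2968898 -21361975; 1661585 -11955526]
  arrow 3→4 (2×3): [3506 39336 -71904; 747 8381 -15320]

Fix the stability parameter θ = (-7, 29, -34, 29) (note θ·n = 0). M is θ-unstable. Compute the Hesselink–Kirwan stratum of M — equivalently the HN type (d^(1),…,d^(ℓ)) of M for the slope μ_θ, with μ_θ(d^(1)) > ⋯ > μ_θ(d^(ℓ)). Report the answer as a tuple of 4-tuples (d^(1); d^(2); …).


Via rank(M_{q-1}∘⋯∘M_p): M ≅ I[1,3], I[1,4], I[3,4].
μ_θ-semistable layers: μ^(1)=29; μ^(2)=-5/2; μ^(3)=-7; μ^(4)=-34

((0, 0, 0, 2); (0, 2, 2, 0); (2, 0, 0, 0); (0, 0, 1, 0))


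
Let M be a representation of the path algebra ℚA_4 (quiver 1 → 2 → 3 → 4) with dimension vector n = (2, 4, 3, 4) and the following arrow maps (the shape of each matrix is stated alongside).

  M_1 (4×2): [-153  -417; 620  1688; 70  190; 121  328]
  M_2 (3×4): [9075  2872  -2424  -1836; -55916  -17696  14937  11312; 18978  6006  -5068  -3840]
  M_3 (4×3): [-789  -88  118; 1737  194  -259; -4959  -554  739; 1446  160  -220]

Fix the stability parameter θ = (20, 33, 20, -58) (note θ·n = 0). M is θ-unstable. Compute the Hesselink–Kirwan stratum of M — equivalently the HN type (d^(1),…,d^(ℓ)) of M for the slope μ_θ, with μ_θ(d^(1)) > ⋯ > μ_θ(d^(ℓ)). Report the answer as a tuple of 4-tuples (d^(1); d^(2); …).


Via rank(M_{q-1}∘⋯∘M_p): M ≅ I[1,2], I[1,4], I[2,3], I[2,4], I[4,4]^2.
μ_θ-semistable layers: μ^(1)=33; μ^(2)=53/2; μ^(3)=20; μ^(4)=15/4; μ^(5)=-5/3; μ^(6)=-58

((0, 1, 0, 0); (0, 1, 1, 0); (1, 0, 0, 0); (1, 1, 1, 1); (0, 1, 1, 1); (0, 0, 0, 2))


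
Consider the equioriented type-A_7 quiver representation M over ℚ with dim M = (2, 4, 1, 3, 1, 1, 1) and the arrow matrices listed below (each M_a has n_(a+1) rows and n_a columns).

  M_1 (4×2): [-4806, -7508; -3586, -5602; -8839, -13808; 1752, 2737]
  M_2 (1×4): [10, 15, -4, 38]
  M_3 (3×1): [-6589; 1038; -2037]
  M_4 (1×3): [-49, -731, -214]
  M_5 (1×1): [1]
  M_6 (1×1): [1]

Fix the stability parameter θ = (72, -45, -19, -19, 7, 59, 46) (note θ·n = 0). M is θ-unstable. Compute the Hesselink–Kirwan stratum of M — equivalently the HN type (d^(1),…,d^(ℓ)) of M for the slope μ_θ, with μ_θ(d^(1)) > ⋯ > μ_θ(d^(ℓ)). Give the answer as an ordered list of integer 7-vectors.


Via rank(M_{q-1}∘⋯∘M_p): M ≅ I[1,2], I[1,7], I[2,2]^2, I[4,4]^2.
μ_θ-semistable layers: μ^(1)=105/2; μ^(2)=27/2; μ^(3)=7; μ^(4)=-11/4; μ^(5)=-19; μ^(6)=-45

((0, 0, 0, 0, 0, 1, 1); (1, 1, 0, 0, 0, 0, 0); (0, 0, 0, 0, 1, 0, 0); (1, 1, 1, 1, 0, 0, 0); (0, 0, 0, 2, 0, 0, 0); (0, 2, 0, 0, 0, 0, 0))


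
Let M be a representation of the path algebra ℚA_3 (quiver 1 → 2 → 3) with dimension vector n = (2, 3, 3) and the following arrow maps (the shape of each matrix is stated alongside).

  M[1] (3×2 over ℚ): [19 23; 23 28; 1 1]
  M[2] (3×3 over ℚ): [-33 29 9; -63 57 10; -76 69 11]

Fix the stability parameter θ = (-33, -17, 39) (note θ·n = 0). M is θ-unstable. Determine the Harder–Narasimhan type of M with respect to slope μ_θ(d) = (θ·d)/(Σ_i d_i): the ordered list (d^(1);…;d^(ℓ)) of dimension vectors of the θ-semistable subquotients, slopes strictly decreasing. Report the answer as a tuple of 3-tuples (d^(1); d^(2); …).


Via rank(M_{q-1}∘⋯∘M_p): M ≅ I[1,3]^2, I[2,3].
μ_θ-semistable layers: μ^(1)=39; μ^(2)=-17; μ^(3)=-33

((0, 0, 3); (0, 3, 0); (2, 0, 0))


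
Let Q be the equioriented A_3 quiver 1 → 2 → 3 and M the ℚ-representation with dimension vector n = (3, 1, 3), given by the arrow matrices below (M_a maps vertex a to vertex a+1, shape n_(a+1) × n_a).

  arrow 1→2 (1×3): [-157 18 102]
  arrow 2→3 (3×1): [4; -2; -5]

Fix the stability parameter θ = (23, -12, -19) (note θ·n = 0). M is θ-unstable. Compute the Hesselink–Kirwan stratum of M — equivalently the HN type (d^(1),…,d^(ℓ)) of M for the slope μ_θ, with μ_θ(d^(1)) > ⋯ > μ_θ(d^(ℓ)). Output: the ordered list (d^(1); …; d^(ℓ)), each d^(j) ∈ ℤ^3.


Interval decomposition of M: I[1,1]^2, I[1,3], I[3,3]^2.
HN type (ℓ=3): μ^(1)=23; μ^(2)=-8/3; μ^(3)=-19

((2, 0, 0); (1, 1, 1); (0, 0, 2))


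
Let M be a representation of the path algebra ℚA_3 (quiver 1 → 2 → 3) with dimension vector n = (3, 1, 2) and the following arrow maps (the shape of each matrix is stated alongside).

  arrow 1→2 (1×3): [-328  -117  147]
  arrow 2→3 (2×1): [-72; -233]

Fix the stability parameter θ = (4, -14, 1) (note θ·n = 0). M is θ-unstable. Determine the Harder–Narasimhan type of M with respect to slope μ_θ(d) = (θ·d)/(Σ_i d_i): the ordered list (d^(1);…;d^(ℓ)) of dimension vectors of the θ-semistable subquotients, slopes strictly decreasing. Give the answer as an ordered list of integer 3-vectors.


Via rank(M_{q-1}∘⋯∘M_p): M ≅ I[1,1]^2, I[1,3], I[3,3].
μ_θ-semistable layers: μ^(1)=4; μ^(2)=1; μ^(3)=-5

((2, 0, 0); (0, 0, 2); (1, 1, 0))


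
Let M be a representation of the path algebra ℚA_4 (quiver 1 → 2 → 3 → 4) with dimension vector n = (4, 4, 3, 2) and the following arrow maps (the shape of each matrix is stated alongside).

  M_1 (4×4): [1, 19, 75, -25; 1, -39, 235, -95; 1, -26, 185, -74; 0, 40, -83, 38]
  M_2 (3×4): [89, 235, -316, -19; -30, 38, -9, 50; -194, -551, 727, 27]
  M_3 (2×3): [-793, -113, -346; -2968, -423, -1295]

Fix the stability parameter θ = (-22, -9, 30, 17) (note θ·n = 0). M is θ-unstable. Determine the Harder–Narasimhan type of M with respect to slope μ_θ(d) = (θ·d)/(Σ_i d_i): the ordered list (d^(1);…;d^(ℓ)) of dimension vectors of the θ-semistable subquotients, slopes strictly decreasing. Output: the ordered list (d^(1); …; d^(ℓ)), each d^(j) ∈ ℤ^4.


Barcode: M ≅ I[1,2], I[1,3], I[1,4]^2. HN layers by μ_θ (4 steps, strictly decreasing):
  μ^(1)=30; μ^(2)=47/2; μ^(3)=-9; μ^(4)=-22

((0, 0, 1, 0); (0, 0, 2, 2); (0, 4, 0, 0); (4, 0, 0, 0))


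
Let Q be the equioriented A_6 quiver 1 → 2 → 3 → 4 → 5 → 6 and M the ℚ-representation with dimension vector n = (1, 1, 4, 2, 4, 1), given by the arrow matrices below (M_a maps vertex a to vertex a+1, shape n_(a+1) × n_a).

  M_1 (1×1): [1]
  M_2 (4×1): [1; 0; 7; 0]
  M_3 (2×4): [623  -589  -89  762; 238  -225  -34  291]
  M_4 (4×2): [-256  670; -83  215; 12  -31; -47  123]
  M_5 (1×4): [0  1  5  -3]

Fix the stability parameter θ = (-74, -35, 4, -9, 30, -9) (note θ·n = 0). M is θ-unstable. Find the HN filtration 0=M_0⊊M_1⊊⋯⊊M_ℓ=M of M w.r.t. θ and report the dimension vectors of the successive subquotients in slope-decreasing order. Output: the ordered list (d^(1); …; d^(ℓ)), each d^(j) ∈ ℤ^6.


Interval decomposition of M: I[1,3], I[3,3], I[3,5], I[3,6], I[5,5]^2.
HN type (ℓ=6): μ^(1)=30; μ^(2)=21/2; μ^(3)=4; μ^(4)=-5/2; μ^(5)=-35; μ^(6)=-74

((0, 0, 0, 0, 3, 0); (0, 0, 0, 0, 1, 1); (0, 0, 2, 0, 0, 0); (0, 0, 2, 2, 0, 0); (0, 1, 0, 0, 0, 0); (1, 0, 0, 0, 0, 0))


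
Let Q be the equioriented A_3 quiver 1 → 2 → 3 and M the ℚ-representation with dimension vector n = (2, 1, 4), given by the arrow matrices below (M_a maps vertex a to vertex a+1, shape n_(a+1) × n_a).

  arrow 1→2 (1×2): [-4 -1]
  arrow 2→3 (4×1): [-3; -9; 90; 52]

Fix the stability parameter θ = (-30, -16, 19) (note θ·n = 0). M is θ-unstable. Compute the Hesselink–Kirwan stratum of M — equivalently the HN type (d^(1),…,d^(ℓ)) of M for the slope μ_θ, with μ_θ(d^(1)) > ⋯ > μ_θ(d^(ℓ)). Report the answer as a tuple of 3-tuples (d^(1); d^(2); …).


Interval decomposition of M: I[1,1], I[1,3], I[3,3]^3.
HN type (ℓ=3): μ^(1)=19; μ^(2)=-16; μ^(3)=-30

((0, 0, 4); (0, 1, 0); (2, 0, 0))


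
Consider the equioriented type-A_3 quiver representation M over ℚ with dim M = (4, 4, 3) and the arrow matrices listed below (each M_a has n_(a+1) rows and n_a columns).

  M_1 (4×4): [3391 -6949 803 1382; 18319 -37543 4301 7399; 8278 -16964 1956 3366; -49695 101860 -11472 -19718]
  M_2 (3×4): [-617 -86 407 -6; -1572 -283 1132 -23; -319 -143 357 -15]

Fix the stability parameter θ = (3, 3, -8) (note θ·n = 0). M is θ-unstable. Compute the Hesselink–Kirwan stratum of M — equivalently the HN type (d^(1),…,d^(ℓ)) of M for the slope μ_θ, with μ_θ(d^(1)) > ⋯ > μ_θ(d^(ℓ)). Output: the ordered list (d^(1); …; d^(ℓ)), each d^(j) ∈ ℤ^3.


Interval decomposition of M: I[1,2], I[1,3]^3.
HN type (ℓ=2): μ^(1)=3; μ^(2)=-2/3

((1, 1, 0); (3, 3, 3))


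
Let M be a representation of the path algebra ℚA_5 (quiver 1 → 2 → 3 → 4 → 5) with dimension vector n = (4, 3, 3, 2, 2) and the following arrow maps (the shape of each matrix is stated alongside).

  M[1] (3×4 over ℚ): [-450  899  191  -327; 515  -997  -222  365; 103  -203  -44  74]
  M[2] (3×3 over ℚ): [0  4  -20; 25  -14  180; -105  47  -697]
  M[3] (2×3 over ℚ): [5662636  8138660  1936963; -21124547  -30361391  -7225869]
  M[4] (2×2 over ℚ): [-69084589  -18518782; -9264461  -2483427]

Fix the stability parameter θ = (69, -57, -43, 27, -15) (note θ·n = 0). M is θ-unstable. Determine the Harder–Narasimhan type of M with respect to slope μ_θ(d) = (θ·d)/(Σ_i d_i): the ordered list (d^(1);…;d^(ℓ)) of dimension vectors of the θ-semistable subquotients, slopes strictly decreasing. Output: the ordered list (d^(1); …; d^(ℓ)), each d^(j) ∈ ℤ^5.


Via rank(M_{q-1}∘⋯∘M_p): M ≅ I[1,1], I[1,2], I[1,5]^2, I[3,3].
μ_θ-semistable layers: μ^(1)=69; μ^(2)=6; μ^(3)=-31/3; μ^(4)=-43

((1, 0, 0, 0, 0); (1, 1, 0, 2, 2); (2, 2, 2, 0, 0); (0, 0, 1, 0, 0))
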